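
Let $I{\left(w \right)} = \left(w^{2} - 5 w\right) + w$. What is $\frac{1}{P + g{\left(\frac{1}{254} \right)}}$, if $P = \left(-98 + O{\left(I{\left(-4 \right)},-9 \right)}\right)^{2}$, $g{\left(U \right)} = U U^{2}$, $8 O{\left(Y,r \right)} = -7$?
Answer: $\frac{131096512}{1281634323831} \approx 0.00010229$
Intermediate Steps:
$I{\left(w \right)} = w^{2} - 4 w$
$O{\left(Y,r \right)} = - \frac{7}{8}$ ($O{\left(Y,r \right)} = \frac{1}{8} \left(-7\right) = - \frac{7}{8}$)
$g{\left(U \right)} = U^{3}$
$P = \frac{625681}{64}$ ($P = \left(-98 - \frac{7}{8}\right)^{2} = \left(- \frac{791}{8}\right)^{2} = \frac{625681}{64} \approx 9776.3$)
$\frac{1}{P + g{\left(\frac{1}{254} \right)}} = \frac{1}{\frac{625681}{64} + \left(\frac{1}{254}\right)^{3}} = \frac{1}{\frac{625681}{64} + \frac{1}{16387064}} = \frac{1}{\frac{1281634323831}{131096512}} = \frac{131096512}{1281634323831}$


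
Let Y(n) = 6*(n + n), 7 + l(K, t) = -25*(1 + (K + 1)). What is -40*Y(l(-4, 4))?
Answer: -20640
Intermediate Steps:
l(K, t) = -57 - 25*K (l(K, t) = -7 - 25*(1 + (K + 1)) = -7 - 25*(1 + (1 + K)) = -7 - 25*(2 + K) = -7 - 5*(10 + 5*K) = -7 + (-50 - 25*K) = -57 - 25*K)
Y(n) = 12*n (Y(n) = 6*(2*n) = 12*n)
-40*Y(l(-4, 4)) = -480*(-57 - 25*(-4)) = -480*(-57 + 100) = -480*43 = -40*516 = -20640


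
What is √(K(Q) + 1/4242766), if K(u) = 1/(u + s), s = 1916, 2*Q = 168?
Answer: √22511936078445/212138300 ≈ 0.022366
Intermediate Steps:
Q = 84 (Q = (½)*168 = 84)
K(u) = 1/(1916 + u) (K(u) = 1/(u + 1916) = 1/(1916 + u))
√(K(Q) + 1/4242766) = √(1/(1916 + 84) + 1/4242766) = √(1/2000 + 1/4242766) = √(2122383/4242766000) = √22511936078445/212138300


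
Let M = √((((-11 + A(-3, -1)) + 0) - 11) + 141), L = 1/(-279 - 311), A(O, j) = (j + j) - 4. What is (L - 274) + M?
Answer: -161661/590 + √113 ≈ -263.37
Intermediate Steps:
A(O, j) = -4 + 2*j (A(O, j) = 2*j - 4 = -4 + 2*j)
L = -1/590 (L = 1/(-590) = -1/590 ≈ -0.0016949)
M = √113 (M = √((((-11 + (-4 + 2*(-1))) + 0) - 11) + 141) = √((((-11 + (-4 - 2)) + 0) - 11) + 141) = √((((-11 - 6) + 0) - 11) + 141) = √(((-17 + 0) - 11) + 141) = √((-17 - 11) + 141) = √(-28 + 141) = √113 ≈ 10.630)
(L - 274) + M = (-1/590 - 274) + √113 = -161661/590 + √113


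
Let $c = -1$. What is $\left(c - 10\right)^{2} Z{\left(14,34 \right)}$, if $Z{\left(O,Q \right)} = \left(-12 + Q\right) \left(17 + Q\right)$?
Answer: $135762$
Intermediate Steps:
$\left(c - 10\right)^{2} Z{\left(14,34 \right)} = \left(-1 - 10\right)^{2} \left(-204 + 34^{2} + 5 \cdot 34\right) = \left(-11\right)^{2} \left(-204 + 1156 + 170\right) = 121 \cdot 1122 = 135762$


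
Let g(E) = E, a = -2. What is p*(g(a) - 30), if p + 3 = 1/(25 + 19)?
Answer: 1048/11 ≈ 95.273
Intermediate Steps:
p = -131/44 (p = -3 + 1/(25 + 19) = -3 + 1/44 = -131/44 ≈ -2.9773)
p*(g(a) - 30) = -131*(-2 - 30)/44 = -131/44*(-32) = 1048/11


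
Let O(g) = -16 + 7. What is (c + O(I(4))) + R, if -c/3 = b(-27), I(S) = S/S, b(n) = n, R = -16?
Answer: 56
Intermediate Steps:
I(S) = 1
c = 81 (c = -3*(-27) = 81)
O(g) = -9
(c + O(I(4))) + R = (81 - 9) - 16 = 72 - 16 = 56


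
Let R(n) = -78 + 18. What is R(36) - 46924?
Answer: -46984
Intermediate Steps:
R(n) = -60
R(36) - 46924 = -60 - 46924 = -46984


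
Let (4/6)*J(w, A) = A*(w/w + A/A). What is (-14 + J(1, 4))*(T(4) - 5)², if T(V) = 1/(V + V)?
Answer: -1521/32 ≈ -47.531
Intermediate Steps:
T(V) = 1/(2*V)
J(w, A) = 3*A (J(w, A) = 3*(A*(w/w + A/A))/2 = 3*(A*(1 + 1))/2 = 3*(A*2)/2 = 3*(2*A)/2 = 3*A)
(-14 + J(1, 4))*(T(4) - 5)² = (-14 + 3*4)*((½)/4 - 5)² = (-14 + 12)*((½)*(¼) - 5)² = -2*(⅛ - 5)² = -2*(-39/8)² = -2*1521/64 = -1521/32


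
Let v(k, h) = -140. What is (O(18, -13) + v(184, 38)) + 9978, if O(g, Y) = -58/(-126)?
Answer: 619823/63 ≈ 9838.5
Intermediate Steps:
O(g, Y) = 29/63 (O(g, Y) = -58*(-1/126) = 29/63)
(O(18, -13) + v(184, 38)) + 9978 = (29/63 - 140) + 9978 = -8791/63 + 9978 = 619823/63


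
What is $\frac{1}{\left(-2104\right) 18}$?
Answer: $- \frac{1}{37872} \approx -2.6405 \cdot 10^{-5}$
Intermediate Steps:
$\frac{1}{\left(-2104\right) 18} = \frac{1}{-37872} = - \frac{1}{37872}$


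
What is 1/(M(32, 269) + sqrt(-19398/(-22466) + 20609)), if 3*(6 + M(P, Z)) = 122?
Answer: -876174/490524809 + 9*sqrt(650139631217)/981049618 ≈ 0.0056108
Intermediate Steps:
M(P, Z) = 104/3 (M(P, Z) = -6 + (1/3)*122 = -6 + 122/3 = 104/3)
1/(M(32, 269) + sqrt(-19398/(-22466) + 20609)) = 1/(104/3 + sqrt(-19398/(-22466) + 20609)) = 1/(104/3 + sqrt(-19398*(-1/22466) + 20609)) = 1/(104/3 + sqrt(9699/11233 + 20609)) = 1/(104/3 + sqrt(231510596/11233)) = 1/(104/3 + 2*sqrt(650139631217)/11233)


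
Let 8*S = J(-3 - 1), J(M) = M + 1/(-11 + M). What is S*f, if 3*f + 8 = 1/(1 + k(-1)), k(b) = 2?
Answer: 1403/1080 ≈ 1.2991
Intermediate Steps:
f = -23/9 (f = -8/3 + 1/(3*(1 + 2)) = -8/3 + (1/3)/3 = -8/3 + (1/3)*(1/3) = -8/3 + 1/9 = -23/9 ≈ -2.5556)
S = -61/120 (S = ((1 + (-3 - 1)**2 - 11*(-3 - 1))/(-11 + (-3 - 1)))/8 = ((1 + (-4)**2 - 11*(-4))/(-11 - 4))/8 = ((1 + 16 + 44)/(-15))/8 = (-1/15*61)/8 = (1/8)*(-61/15) = -61/120 ≈ -0.50833)
S*f = -61/120*(-23/9) = 1403/1080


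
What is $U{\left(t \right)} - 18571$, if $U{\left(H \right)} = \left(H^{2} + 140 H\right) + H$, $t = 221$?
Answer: $61431$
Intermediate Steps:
$U{\left(H \right)} = H^{2} + 141 H$
$U{\left(t \right)} - 18571 = 221 \left(141 + 221\right) - 18571 = 221 \cdot 362 - 18571 = 80002 - 18571 = 61431$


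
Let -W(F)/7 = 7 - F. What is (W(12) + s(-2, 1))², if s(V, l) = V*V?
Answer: 1521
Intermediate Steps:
s(V, l) = V²
W(F) = -49 + 7*F (W(F) = -7*(7 - F) = -49 + 7*F)
(W(12) + s(-2, 1))² = ((-49 + 7*12) + (-2)²)² = ((-49 + 84) + 4)² = (35 + 4)² = 39² = 1521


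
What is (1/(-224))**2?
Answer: 1/50176 ≈ 1.9930e-5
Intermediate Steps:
(1/(-224))**2 = (-1/224)**2 = 1/50176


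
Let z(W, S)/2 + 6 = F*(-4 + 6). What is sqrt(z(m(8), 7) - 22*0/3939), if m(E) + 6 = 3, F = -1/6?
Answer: I*sqrt(114)/3 ≈ 3.559*I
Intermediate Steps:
F = -1/6 (F = -1*1/6 = -1/6 ≈ -0.16667)
m(E) = -3 (m(E) = -6 + 3 = -3)
z(W, S) = -38/3 (z(W, S) = -12 + 2*(-(-4 + 6)/6) = -12 + 2*(-1/6*2) = -12 + 2*(-1/3) = -12 - 2/3 = -38/3)
sqrt(z(m(8), 7) - 22*0/3939) = sqrt(-38/3 - 22*0/3939) = sqrt(-38/3 + 0*(1/3939)) = sqrt(-38/3 + 0) = sqrt(-38/3) = I*sqrt(114)/3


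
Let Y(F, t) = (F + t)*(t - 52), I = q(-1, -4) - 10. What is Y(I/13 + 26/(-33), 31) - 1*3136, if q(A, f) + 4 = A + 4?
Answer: -536634/143 ≈ -3752.7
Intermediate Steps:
q(A, f) = A (q(A, f) = -4 + (A + 4) = -4 + (4 + A) = A)
I = -11 (I = -1 - 10 = -11)
Y(F, t) = (-52 + t)*(F + t) (Y(F, t) = (F + t)*(-52 + t) = (-52 + t)*(F + t))
Y(I/13 + 26/(-33), 31) - 1*3136 = (31**2 - 52*(-11/13 + 26/(-33)) - 52*31 + (-11/13 + 26/(-33))*31) - 1*3136 = (961 - 52*(-11*1/13 + 26*(-1/33)) - 1612 + (-11*1/13 + 26*(-1/33))*31) - 3136 = (961 - 52*(-11/13 - 26/33) - 1612 + (-11/13 - 26/33)*31) - 3136 = (961 - 52*(-701/429) - 1612 - 701/429*31) - 3136 = (961 + 2804/33 - 1612 - 21731/429) - 3136 = -88186/143 - 3136 = -536634/143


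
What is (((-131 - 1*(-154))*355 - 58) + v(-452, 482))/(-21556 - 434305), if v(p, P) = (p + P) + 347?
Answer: -1212/65123 ≈ -0.018611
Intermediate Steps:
v(p, P) = 347 + P + p (v(p, P) = (P + p) + 347 = 347 + P + p)
(((-131 - 1*(-154))*355 - 58) + v(-452, 482))/(-21556 - 434305) = (((-131 - 1*(-154))*355 - 58) + (347 + 482 - 452))/(-21556 - 434305) = (((-131 + 154)*355 - 58) + 377)/(-455861) = ((23*355 - 58) + 377)*(-1/455861) = ((8165 - 58) + 377)*(-1/455861) = (8107 + 377)*(-1/455861) = 8484*(-1/455861) = -1212/65123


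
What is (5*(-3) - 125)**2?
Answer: 19600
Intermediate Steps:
(5*(-3) - 125)**2 = (-15 - 125)**2 = (-140)**2 = 19600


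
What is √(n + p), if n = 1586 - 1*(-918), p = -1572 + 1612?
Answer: 4*√159 ≈ 50.438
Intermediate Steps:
p = 40
n = 2504 (n = 1586 + 918 = 2504)
√(n + p) = √(2504 + 40) = √2544 = 4*√159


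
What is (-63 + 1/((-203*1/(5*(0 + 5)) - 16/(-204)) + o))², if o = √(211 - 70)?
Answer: 30455622138362485707/7699054354830728 - 12687258154708125*√141/7699054354830728 ≈ 3936.2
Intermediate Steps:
o = √141 ≈ 11.874
(-63 + 1/((-203*1/(5*(0 + 5)) - 16/(-204)) + o))² = (-63 + 1/((-203*1/(5*(0 + 5)) - 16/(-204)) + √141))² = (-63 + 1/((-203/(5*5) - 16*(-1/204)) + √141))² = (-63 + 1/((-203/25 + 4/51) + √141))² = (-63 + 1/(-10253/1275 + √141))²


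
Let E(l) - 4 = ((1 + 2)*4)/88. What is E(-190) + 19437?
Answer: 427705/22 ≈ 19441.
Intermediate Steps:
E(l) = 91/22 (E(l) = 4 + ((1 + 2)*4)/88 = 4 + (3*4)*(1/88) = 4 + 12*(1/88) = 4 + 3/22 = 91/22)
E(-190) + 19437 = 91/22 + 19437 = 427705/22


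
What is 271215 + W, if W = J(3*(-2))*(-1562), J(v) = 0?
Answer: 271215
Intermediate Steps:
W = 0 (W = 0*(-1562) = 0)
271215 + W = 271215 + 0 = 271215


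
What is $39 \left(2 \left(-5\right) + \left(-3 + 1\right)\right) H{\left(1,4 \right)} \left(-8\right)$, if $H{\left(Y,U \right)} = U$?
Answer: $14976$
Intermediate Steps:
$39 \left(2 \left(-5\right) + \left(-3 + 1\right)\right) H{\left(1,4 \right)} \left(-8\right) = 39 \left(2 \left(-5\right) + \left(-3 + 1\right)\right) 4 \left(-8\right) = 39 \left(-10 - 2\right) 4 \left(-8\right) = 39 \left(\left(-12\right) 4\right) \left(-8\right) = 39 \left(-48\right) \left(-8\right) = \left(-1872\right) \left(-8\right) = 14976$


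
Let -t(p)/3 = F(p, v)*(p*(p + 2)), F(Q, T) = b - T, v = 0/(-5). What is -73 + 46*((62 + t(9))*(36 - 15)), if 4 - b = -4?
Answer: -2235397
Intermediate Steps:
b = 8 (b = 4 - 1*(-4) = 4 + 4 = 8)
v = 0 (v = 0*(-⅕) = 0)
F(Q, T) = 8 - T
t(p) = -24*p*(2 + p) (t(p) = -3*(8 - 1*0)*p*(p + 2) = -3*(8 + 0)*p*(2 + p) = -24*p*(2 + p))
-73 + 46*((62 + t(9))*(36 - 15)) = -73 + 46*((62 - 24*9*(2 + 9))*(36 - 15)) = -73 + 46*((62 - 24*9*11)*21) = -73 + 46*((62 - 2376)*21) = -73 + 46*(-2314*21) = -73 + 46*(-48594) = -73 - 2235324 = -2235397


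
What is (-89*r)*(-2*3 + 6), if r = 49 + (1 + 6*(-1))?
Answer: 0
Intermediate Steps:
r = 44 (r = 49 + (1 - 6) = 49 - 5 = 44)
(-89*r)*(-2*3 + 6) = (-89*44)*(-2*3 + 6) = -3916*(-6 + 6) = -3916*0 = 0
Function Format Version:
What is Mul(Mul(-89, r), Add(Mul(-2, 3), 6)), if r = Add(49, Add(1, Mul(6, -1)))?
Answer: 0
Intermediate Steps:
r = 44 (r = Add(49, Add(1, -6)) = Add(49, -5) = 44)
Mul(Mul(-89, r), Add(Mul(-2, 3), 6)) = Mul(Mul(-89, 44), Add(Mul(-2, 3), 6)) = Mul(-3916, Add(-6, 6)) = Mul(-3916, 0) = 0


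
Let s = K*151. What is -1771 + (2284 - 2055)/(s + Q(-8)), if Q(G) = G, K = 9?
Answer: -2392392/1351 ≈ -1770.8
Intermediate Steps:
s = 1359 (s = 9*151 = 1359)
-1771 + (2284 - 2055)/(s + Q(-8)) = -1771 + (2284 - 2055)/(1359 - 8) = -1771 + 229/1351 = -2392392/1351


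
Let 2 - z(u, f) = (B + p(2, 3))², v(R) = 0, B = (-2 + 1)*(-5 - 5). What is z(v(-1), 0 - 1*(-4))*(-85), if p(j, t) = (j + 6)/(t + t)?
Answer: 96730/9 ≈ 10748.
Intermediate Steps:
B = 10 (B = -1*(-10) = 10)
p(j, t) = (6 + j)/(2*t) (p(j, t) = (6 + j)/((2*t)) = (6 + j)*(1/(2*t)) = (6 + j)/(2*t))
z(u, f) = -1138/9 (z(u, f) = 2 - (10 + (½)*(6 + 2)/3)² = 2 - (10 + (½)*(⅓)*8)² = 2 - (10 + 4/3)² = 2 - (34/3)² = 2 - 1*1156/9 = 2 - 1156/9 = -1138/9)
z(v(-1), 0 - 1*(-4))*(-85) = -1138/9*(-85) = 96730/9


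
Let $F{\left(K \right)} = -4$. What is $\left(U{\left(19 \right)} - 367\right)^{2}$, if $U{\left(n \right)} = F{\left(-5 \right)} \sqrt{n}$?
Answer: $134993 + 2936 \sqrt{19} \approx 1.4779 \cdot 10^{5}$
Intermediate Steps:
$U{\left(n \right)} = - 4 \sqrt{n}$
$\left(U{\left(19 \right)} - 367\right)^{2} = \left(- 4 \sqrt{19} - 367\right)^{2} = \left(-367 - 4 \sqrt{19}\right)^{2}$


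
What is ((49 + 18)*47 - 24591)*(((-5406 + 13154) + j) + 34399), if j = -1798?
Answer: -865163258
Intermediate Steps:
((49 + 18)*47 - 24591)*(((-5406 + 13154) + j) + 34399) = ((49 + 18)*47 - 24591)*(((-5406 + 13154) - 1798) + 34399) = (67*47 - 24591)*((7748 - 1798) + 34399) = (3149 - 24591)*(5950 + 34399) = -21442*40349 = -865163258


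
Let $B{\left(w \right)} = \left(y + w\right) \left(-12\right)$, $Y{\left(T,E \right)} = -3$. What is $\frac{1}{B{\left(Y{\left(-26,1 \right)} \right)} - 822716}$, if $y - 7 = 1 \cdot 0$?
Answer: $- \frac{1}{822764} \approx -1.2154 \cdot 10^{-6}$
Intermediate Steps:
$y = 7$ ($y = 7 + 1 \cdot 0 = 7 + 0 = 7$)
$B{\left(w \right)} = -84 - 12 w$ ($B{\left(w \right)} = \left(7 + w\right) \left(-12\right) = -84 - 12 w$)
$\frac{1}{B{\left(Y{\left(-26,1 \right)} \right)} - 822716} = \frac{1}{\left(-84 - -36\right) - 822716} = \frac{1}{\left(-84 + 36\right) - 822716} = \frac{1}{-48 - 822716} = \frac{1}{-822764} = - \frac{1}{822764}$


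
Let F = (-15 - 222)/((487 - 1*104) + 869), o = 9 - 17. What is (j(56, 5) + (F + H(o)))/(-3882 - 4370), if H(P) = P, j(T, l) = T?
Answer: -59859/10331504 ≈ -0.0057938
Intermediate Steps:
o = -8
F = -237/1252 (F = -237/((487 - 104) + 869) = -237/(383 + 869) = -237/1252 ≈ -0.18930)
(j(56, 5) + (F + H(o)))/(-3882 - 4370) = (56 + (-237/1252 - 8))/(-3882 - 4370) = (56 - 10253/1252)/(-8252) = (59859/1252)*(-1/8252) = -59859/10331504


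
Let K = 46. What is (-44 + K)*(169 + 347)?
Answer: 1032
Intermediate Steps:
(-44 + K)*(169 + 347) = (-44 + 46)*(169 + 347) = 2*516 = 1032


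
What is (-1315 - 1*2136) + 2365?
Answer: -1086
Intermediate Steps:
(-1315 - 1*2136) + 2365 = (-1315 - 2136) + 2365 = -3451 + 2365 = -1086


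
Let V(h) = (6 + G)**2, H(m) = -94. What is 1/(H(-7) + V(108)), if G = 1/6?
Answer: -36/2015 ≈ -0.017866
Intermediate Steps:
G = 1/6 ≈ 0.16667
V(h) = 1369/36 (V(h) = (6 + 1/6)**2 = (37/6)**2 = 1369/36)
1/(H(-7) + V(108)) = 1/(-94 + 1369/36) = 1/(-2015/36) = -36/2015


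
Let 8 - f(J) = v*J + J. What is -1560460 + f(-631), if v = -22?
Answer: -1573703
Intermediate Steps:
f(J) = 8 + 21*J (f(J) = 8 - (-22*J + J) = 8 - (-21)*J = 8 + 21*J)
-1560460 + f(-631) = -1560460 + (8 + 21*(-631)) = -1560460 + (8 - 13251) = -1560460 - 13243 = -1573703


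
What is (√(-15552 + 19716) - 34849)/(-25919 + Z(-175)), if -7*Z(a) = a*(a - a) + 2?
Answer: 243943/181435 - 14*√1041/181435 ≈ 1.3420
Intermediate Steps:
Z(a) = -2/7 (Z(a) = -(a*(a - a) + 2)/7 = -(a*0 + 2)/7 = -(0 + 2)/7 = -⅐*2 = -2/7)
(√(-15552 + 19716) - 34849)/(-25919 + Z(-175)) = (√(-15552 + 19716) - 34849)/(-25919 - 2/7) = (√4164 - 34849)/(-181435/7) = (2*√1041 - 34849)*(-7/181435) = (-34849 + 2*√1041)*(-7/181435) = 243943/181435 - 14*√1041/181435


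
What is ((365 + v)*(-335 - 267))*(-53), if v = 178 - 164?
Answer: 12092374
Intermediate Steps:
v = 14
((365 + v)*(-335 - 267))*(-53) = ((365 + 14)*(-335 - 267))*(-53) = (379*(-602))*(-53) = -228158*(-53) = 12092374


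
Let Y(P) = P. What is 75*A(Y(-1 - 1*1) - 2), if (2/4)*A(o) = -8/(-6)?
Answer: 200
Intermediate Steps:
A(o) = 8/3 (A(o) = 2*(-8/(-6)) = 2*(-8*(-1/6)) = 2*(4/3) = 8/3)
75*A(Y(-1 - 1*1) - 2) = 75*(8/3) = 200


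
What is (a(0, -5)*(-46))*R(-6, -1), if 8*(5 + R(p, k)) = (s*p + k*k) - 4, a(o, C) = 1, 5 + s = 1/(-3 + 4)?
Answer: 437/4 ≈ 109.25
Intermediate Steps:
s = -4 (s = -5 + 1/(-3 + 4) = -5 + 1/1 = -5 + 1 = -4)
R(p, k) = -11/2 - p/2 + k**2/8 (R(p, k) = -5 + ((-4*p + k*k) - 4)/8 = -5 + ((-4*p + k**2) - 4)/8 = -5 + ((k**2 - 4*p) - 4)/8 = -5 + (-4 + k**2 - 4*p)/8 = -5 + (-1/2 - p/2 + k**2/8) = -11/2 - p/2 + k**2/8)
(a(0, -5)*(-46))*R(-6, -1) = (1*(-46))*(-11/2 - 1/2*(-6) + (1/8)*(-1)**2) = -46*(-11/2 + 3 + (1/8)*1) = -46*(-11/2 + 3 + 1/8) = -46*(-19/8) = 437/4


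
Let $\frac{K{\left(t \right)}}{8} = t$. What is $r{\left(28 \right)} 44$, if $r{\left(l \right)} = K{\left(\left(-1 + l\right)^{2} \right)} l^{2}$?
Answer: $201180672$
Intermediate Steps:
$K{\left(t \right)} = 8 t$
$r{\left(l \right)} = 8 l^{2} \left(-1 + l\right)^{2}$ ($r{\left(l \right)} = 8 \left(-1 + l\right)^{2} l^{2} = 8 l^{2} \left(-1 + l\right)^{2}$)
$r{\left(28 \right)} 44 = 8 \cdot 28^{2} \left(-1 + 28\right)^{2} \cdot 44 = 8 \cdot 784 \cdot 27^{2} \cdot 44 = 8 \cdot 784 \cdot 729 \cdot 44 = 4572288 \cdot 44 = 201180672$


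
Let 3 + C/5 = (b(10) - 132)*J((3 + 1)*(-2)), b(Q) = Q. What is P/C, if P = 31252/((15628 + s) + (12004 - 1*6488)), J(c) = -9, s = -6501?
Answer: 31252/80170425 ≈ 0.00038982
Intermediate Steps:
C = 5475 (C = -15 + 5*((10 - 132)*(-9)) = -15 + 5*(-122*(-9)) = -15 + 5*1098 = -15 + 5490 = 5475)
P = 31252/14643 (P = 31252/((15628 - 6501) + (12004 - 1*6488)) = 31252/(9127 + (12004 - 6488)) = 31252/(9127 + 5516) = 31252/14643 ≈ 2.1343)
P/C = (31252/14643)/5475 = (31252/14643)*(1/5475) = 31252/80170425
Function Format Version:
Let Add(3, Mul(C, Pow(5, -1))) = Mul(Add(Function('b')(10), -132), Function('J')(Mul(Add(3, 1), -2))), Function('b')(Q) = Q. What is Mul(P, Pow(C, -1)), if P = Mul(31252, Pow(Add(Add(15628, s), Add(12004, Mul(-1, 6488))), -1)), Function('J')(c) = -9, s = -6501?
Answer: Rational(31252, 80170425) ≈ 0.00038982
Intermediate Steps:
C = 5475 (C = Add(-15, Mul(5, Mul(Add(10, -132), -9))) = Add(-15, Mul(5, Mul(-122, -9))) = Add(-15, Mul(5, 1098)) = Add(-15, 5490) = 5475)
P = Rational(31252, 14643) (P = Mul(31252, Pow(Add(Add(15628, -6501), Add(12004, Mul(-1, 6488))), -1)) = Mul(31252, Pow(Add(9127, Add(12004, -6488)), -1)) = Mul(31252, Pow(Add(9127, 5516), -1)) = Mul(31252, Pow(14643, -1)) = Mul(31252, Rational(1, 14643)) = Rational(31252, 14643) ≈ 2.1343)
Mul(P, Pow(C, -1)) = Mul(Rational(31252, 14643), Pow(5475, -1)) = Mul(Rational(31252, 14643), Rational(1, 5475)) = Rational(31252, 80170425)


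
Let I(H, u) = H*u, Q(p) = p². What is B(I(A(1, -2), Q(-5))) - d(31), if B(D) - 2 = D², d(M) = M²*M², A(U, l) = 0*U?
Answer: -923519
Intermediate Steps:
A(U, l) = 0
d(M) = M⁴
B(D) = 2 + D²
B(I(A(1, -2), Q(-5))) - d(31) = (2 + (0*(-5)²)²) - 1*31⁴ = (2 + (0*25)²) - 1*923521 = (2 + 0²) - 923521 = (2 + 0) - 923521 = 2 - 923521 = -923519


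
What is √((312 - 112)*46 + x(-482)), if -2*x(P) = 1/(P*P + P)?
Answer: √494506559152879/231842 ≈ 95.917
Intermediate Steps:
x(P) = -1/(2*(P + P²)) (x(P) = -1/(2*(P*P + P)) = -1/(2*(P² + P)) = -1/(2*(P + P²)))
√((312 - 112)*46 + x(-482)) = √((312 - 112)*46 - ½/(-482*(1 - 482))) = √(200*46 - ½*(-1/482)/(-481)) = √(9200 - ½*(-1/482)*(-1/481)) = √(9200 - 1/463684) = √(4265892799/463684) = √494506559152879/231842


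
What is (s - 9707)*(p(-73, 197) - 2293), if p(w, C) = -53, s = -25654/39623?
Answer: 902379785790/39623 ≈ 2.2774e+7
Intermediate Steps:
s = -25654/39623 (s = -25654*1/39623 = -25654/39623 ≈ -0.64745)
(s - 9707)*(p(-73, 197) - 2293) = (-25654/39623 - 9707)*(-53 - 2293) = -384646115/39623*(-2346) = 902379785790/39623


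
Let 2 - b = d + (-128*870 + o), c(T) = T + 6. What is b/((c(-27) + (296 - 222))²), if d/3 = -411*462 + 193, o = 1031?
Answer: 679398/2809 ≈ 241.86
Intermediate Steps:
c(T) = 6 + T
d = -569067 (d = 3*(-411*462 + 193) = 3*(-189882 + 193) = 3*(-189689) = -569067)
b = 679398 (b = 2 - (-569067 + (-128*870 + 1031)) = 2 - (-569067 + (-111360 + 1031)) = 2 - (-569067 - 110329) = 2 - 1*(-679396) = 2 + 679396 = 679398)
b/((c(-27) + (296 - 222))²) = 679398/(((6 - 27) + (296 - 222))²) = 679398/((-21 + 74)²) = 679398/(53²) = 679398/2809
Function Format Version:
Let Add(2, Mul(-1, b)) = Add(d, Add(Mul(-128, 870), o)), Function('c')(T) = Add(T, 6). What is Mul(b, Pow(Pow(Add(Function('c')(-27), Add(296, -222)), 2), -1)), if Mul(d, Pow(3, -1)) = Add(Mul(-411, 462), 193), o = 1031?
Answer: Rational(679398, 2809) ≈ 241.86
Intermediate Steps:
Function('c')(T) = Add(6, T)
d = -569067 (d = Mul(3, Add(Mul(-411, 462), 193)) = Mul(3, Add(-189882, 193)) = Mul(3, -189689) = -569067)
b = 679398 (b = Add(2, Mul(-1, Add(-569067, Add(Mul(-128, 870), 1031)))) = Add(2, Mul(-1, Add(-569067, Add(-111360, 1031)))) = Add(2, Mul(-1, Add(-569067, -110329))) = Add(2, Mul(-1, -679396)) = Add(2, 679396) = 679398)
Mul(b, Pow(Pow(Add(Function('c')(-27), Add(296, -222)), 2), -1)) = Mul(679398, Pow(Pow(Add(Add(6, -27), Add(296, -222)), 2), -1)) = Mul(679398, Pow(Pow(Add(-21, 74), 2), -1)) = Mul(679398, Pow(Pow(53, 2), -1)) = Mul(679398, Pow(2809, -1)) = Mul(679398, Rational(1, 2809)) = Rational(679398, 2809)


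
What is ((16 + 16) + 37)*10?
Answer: 690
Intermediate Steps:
((16 + 16) + 37)*10 = (32 + 37)*10 = 69*10 = 690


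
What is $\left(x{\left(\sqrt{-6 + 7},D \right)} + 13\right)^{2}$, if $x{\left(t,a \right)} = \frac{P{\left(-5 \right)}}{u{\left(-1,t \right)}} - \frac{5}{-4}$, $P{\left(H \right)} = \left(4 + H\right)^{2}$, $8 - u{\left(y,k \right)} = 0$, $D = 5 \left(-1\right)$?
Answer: $\frac{13225}{64} \approx 206.64$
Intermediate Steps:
$D = -5$
$u{\left(y,k \right)} = 8$ ($u{\left(y,k \right)} = 8 - 0 = 8 + 0 = 8$)
$x{\left(t,a \right)} = \frac{11}{8}$ ($x{\left(t,a \right)} = \frac{\left(4 - 5\right)^{2}}{8} - \frac{5}{-4} = \left(-1\right)^{2} \cdot \frac{1}{8} - - \frac{5}{4} = 1 \cdot \frac{1}{8} + \frac{5}{4} = \frac{1}{8} + \frac{5}{4} = \frac{11}{8}$)
$\left(x{\left(\sqrt{-6 + 7},D \right)} + 13\right)^{2} = \left(\frac{11}{8} + 13\right)^{2} = \left(\frac{115}{8}\right)^{2} = \frac{13225}{64}$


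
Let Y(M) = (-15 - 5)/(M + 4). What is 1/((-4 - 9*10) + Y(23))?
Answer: -27/2558 ≈ -0.010555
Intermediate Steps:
Y(M) = -20/(4 + M)
1/((-4 - 9*10) + Y(23)) = 1/((-4 - 9*10) - 20/(4 + 23)) = 1/((-4 - 90) - 20/27) = 1/(-94 - 20*1/27) = 1/(-94 - 20/27) = 1/(-2558/27) = -27/2558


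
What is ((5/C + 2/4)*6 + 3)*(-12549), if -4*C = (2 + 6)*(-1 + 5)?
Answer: -112941/4 ≈ -28235.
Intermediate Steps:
C = -8 (C = -(2 + 6)*(-1 + 5)/4 = -2*4 = -1/4*32 = -8)
((5/C + 2/4)*6 + 3)*(-12549) = ((5/(-8) + 2/4)*6 + 3)*(-12549) = ((5*(-1/8) + 2*(1/4))*6 + 3)*(-12549) = ((-5/8 + 1/2)*6 + 3)*(-12549) = (-1/8*6 + 3)*(-12549) = (-3/4 + 3)*(-12549) = (9/4)*(-12549) = -112941/4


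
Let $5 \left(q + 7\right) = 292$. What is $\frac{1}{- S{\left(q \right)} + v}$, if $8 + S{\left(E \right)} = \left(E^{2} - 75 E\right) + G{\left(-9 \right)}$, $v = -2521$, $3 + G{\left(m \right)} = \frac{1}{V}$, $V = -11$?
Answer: $- \frac{275}{356639} \approx -0.00077109$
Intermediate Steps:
$q = \frac{257}{5}$ ($q = -7 + \frac{1}{5} \cdot 292 = -7 + \frac{292}{5} = \frac{257}{5} \approx 51.4$)
$G{\left(m \right)} = - \frac{34}{11}$ ($G{\left(m \right)} = -3 + \frac{1}{-11} = -3 - \frac{1}{11} = - \frac{34}{11}$)
$S{\left(E \right)} = - \frac{122}{11} + E^{2} - 75 E$ ($S{\left(E \right)} = -8 - \left(\frac{34}{11} - E^{2} + 75 E\right) = - \frac{122}{11} + E^{2} - 75 E$)
$\frac{1}{- S{\left(q \right)} + v} = \frac{1}{- (- \frac{122}{11} + \left(\frac{257}{5}\right)^{2} - 3855) - 2521} = \frac{1}{- (- \frac{122}{11} + \frac{66049}{25} - 3855) - 2521} = \frac{1}{\left(-1\right) \left(- \frac{336636}{275}\right) - 2521} = \frac{1}{\frac{336636}{275} - 2521} = \frac{1}{- \frac{356639}{275}} = - \frac{275}{356639}$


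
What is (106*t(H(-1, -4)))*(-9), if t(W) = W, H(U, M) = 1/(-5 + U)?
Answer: 159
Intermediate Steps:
(106*t(H(-1, -4)))*(-9) = (106/(-5 - 1))*(-9) = (106/(-6))*(-9) = (106*(-⅙))*(-9) = -53/3*(-9) = 159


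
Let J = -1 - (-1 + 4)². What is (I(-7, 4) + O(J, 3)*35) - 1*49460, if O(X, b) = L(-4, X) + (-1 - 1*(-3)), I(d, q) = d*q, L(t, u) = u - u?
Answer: -49418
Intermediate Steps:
L(t, u) = 0
J = -10 (J = -1 - 1*3² = -1 - 1*9 = -1 - 9 = -10)
O(X, b) = 2 (O(X, b) = 0 + (-1 - 1*(-3)) = 0 + (-1 + 3) = 0 + 2 = 2)
(I(-7, 4) + O(J, 3)*35) - 1*49460 = (-7*4 + 2*35) - 1*49460 = (-28 + 70) - 49460 = 42 - 49460 = -49418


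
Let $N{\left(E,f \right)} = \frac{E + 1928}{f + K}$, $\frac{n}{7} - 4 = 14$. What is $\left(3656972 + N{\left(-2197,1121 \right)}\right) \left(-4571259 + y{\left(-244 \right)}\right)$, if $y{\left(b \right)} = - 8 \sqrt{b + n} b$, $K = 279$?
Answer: $- \frac{3343393057882647}{200} + \frac{1249221569564 i \sqrt{118}}{175} \approx -1.6717 \cdot 10^{13} + 7.7543 \cdot 10^{10} i$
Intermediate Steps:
$n = 126$ ($n = 28 + 7 \cdot 14 = 28 + 98 = 126$)
$y{\left(b \right)} = - 8 b \sqrt{126 + b}$ ($y{\left(b \right)} = - 8 \sqrt{b + 126} b = - 8 \sqrt{126 + b} b = - 8 b \sqrt{126 + b}$)
$N{\left(E,f \right)} = \frac{1928 + E}{279 + f}$ ($N{\left(E,f \right)} = \frac{E + 1928}{f + 279} = \frac{1928 + E}{279 + f}$)
$\left(3656972 + N{\left(-2197,1121 \right)}\right) \left(-4571259 + y{\left(-244 \right)}\right) = \left(3656972 + \frac{1928 - 2197}{279 + 1121}\right) \left(-4571259 - - 1952 \sqrt{126 - 244}\right) = \left(3656972 + \frac{1}{1400} \left(-269\right)\right) \left(-4571259 - - 1952 \sqrt{-118}\right) = \left(3656972 + \frac{1}{1400} \left(-269\right)\right) \left(-4571259 - - 1952 i \sqrt{118}\right) = \left(3656972 - \frac{269}{1400}\right) \left(-4571259 + 1952 i \sqrt{118}\right) = \frac{5119760531 \left(-4571259 + 1952 i \sqrt{118}\right)}{1400} = - \frac{3343393057882647}{200} + \frac{1249221569564 i \sqrt{118}}{175}$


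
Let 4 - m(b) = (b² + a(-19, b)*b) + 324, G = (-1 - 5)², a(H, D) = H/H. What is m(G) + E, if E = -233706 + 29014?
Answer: -206344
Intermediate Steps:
a(H, D) = 1
G = 36 (G = (-6)² = 36)
m(b) = -320 - b - b² (m(b) = 4 - ((b² + 1*b) + 324) = 4 - ((b² + b) + 324) = 4 - ((b + b²) + 324) = 4 - (324 + b + b²) = 4 + (-324 - b - b²) = -320 - b - b²)
E = -204692
m(G) + E = (-320 - 1*36 - 1*36²) - 204692 = (-320 - 36 - 1*1296) - 204692 = (-320 - 36 - 1296) - 204692 = -1652 - 204692 = -206344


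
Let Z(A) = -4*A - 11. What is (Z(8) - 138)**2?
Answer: 32761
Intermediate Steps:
Z(A) = -11 - 4*A
(Z(8) - 138)**2 = ((-11 - 4*8) - 138)**2 = ((-11 - 32) - 138)**2 = (-43 - 138)**2 = (-181)**2 = 32761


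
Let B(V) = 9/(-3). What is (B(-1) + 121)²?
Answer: 13924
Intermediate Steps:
B(V) = -3 (B(V) = 9*(-⅓) = -3)
(B(-1) + 121)² = (-3 + 121)² = 118² = 13924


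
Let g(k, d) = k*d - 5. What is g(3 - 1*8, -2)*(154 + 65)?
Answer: 1095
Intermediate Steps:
g(k, d) = -5 + d*k (g(k, d) = d*k - 5 = -5 + d*k)
g(3 - 1*8, -2)*(154 + 65) = (-5 - 2*(3 - 1*8))*(154 + 65) = (-5 - 2*(3 - 8))*219 = (-5 - 2*(-5))*219 = (-5 + 10)*219 = 5*219 = 1095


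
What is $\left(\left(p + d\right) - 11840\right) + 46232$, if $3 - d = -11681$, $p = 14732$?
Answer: $60808$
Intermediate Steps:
$d = 11684$ ($d = 3 - -11681 = 3 + 11681 = 11684$)
$\left(\left(p + d\right) - 11840\right) + 46232 = \left(\left(14732 + 11684\right) - 11840\right) + 46232 = \left(26416 - 11840\right) + 46232 = 14576 + 46232 = 60808$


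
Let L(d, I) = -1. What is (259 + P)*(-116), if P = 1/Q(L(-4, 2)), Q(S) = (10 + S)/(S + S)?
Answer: -270164/9 ≈ -30018.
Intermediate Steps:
Q(S) = (10 + S)/(2*S) (Q(S) = (10 + S)/((2*S)) = (10 + S)*(1/(2*S)) = (10 + S)/(2*S))
P = -2/9 (P = 1/((½)*(10 - 1)/(-1)) = 1/((½)*(-1)*9) = 1/(-9/2) = -2/9 ≈ -0.22222)
(259 + P)*(-116) = (259 - 2/9)*(-116) = (2329/9)*(-116) = -270164/9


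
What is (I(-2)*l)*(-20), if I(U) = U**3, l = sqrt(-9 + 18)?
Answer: 480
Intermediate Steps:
l = 3 (l = sqrt(9) = 3)
(I(-2)*l)*(-20) = ((-2)**3*3)*(-20) = -8*3*(-20) = -24*(-20) = 480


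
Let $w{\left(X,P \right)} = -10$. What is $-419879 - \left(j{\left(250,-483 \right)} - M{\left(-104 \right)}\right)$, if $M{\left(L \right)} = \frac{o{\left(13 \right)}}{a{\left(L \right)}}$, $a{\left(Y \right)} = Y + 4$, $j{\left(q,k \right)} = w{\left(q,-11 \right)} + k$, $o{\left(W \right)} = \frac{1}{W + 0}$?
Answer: $- \frac{545201801}{1300} \approx -4.1939 \cdot 10^{5}$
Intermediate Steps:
$o{\left(W \right)} = \frac{1}{W}$
$j{\left(q,k \right)} = -10 + k$
$a{\left(Y \right)} = 4 + Y$
$M{\left(L \right)} = \frac{1}{13 \left(4 + L\right)}$
$-419879 - \left(j{\left(250,-483 \right)} - M{\left(-104 \right)}\right) = -419879 - \left(\left(-10 - 483\right) - \frac{1}{13 \left(4 - 104\right)}\right) = -419879 - \left(-493 - \frac{1}{13 \left(-100\right)}\right) = -419879 - \left(-493 - \frac{1}{13} \left(- \frac{1}{100}\right)\right) = -419879 - \left(-493 - - \frac{1}{1300}\right) = -419879 - \left(-493 + \frac{1}{1300}\right) = -419879 - - \frac{640899}{1300} = -419879 + \frac{640899}{1300} = - \frac{545201801}{1300}$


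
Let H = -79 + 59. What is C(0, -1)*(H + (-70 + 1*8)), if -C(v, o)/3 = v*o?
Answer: 0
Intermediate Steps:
C(v, o) = -3*o*v (C(v, o) = -3*v*o = -3*o*v)
H = -20
C(0, -1)*(H + (-70 + 1*8)) = (-3*(-1)*0)*(-20 + (-70 + 1*8)) = 0*(-20 + (-70 + 8)) = 0*(-20 - 62) = 0*(-82) = 0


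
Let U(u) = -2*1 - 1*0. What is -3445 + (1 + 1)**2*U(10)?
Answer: -3453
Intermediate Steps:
U(u) = -2 (U(u) = -2 + 0 = -2)
-3445 + (1 + 1)**2*U(10) = -3445 + (1 + 1)**2*(-2) = -3445 + 2**2*(-2) = -3445 + 4*(-2) = -3445 - 8 = -3453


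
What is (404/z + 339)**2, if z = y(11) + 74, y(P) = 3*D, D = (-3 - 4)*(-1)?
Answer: 1063346881/9025 ≈ 1.1782e+5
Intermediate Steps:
D = 7 (D = -7*(-1) = 7)
y(P) = 21 (y(P) = 3*7 = 21)
z = 95 (z = 21 + 74 = 95)
(404/z + 339)**2 = (404/95 + 339)**2 = (32609/95)**2 = 1063346881/9025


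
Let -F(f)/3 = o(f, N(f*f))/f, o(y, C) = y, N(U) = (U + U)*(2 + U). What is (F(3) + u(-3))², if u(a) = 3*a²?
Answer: 576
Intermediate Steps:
N(U) = 2*U*(2 + U) (N(U) = (2*U)*(2 + U) = 2*U*(2 + U))
F(f) = -3 (F(f) = -3*f/f = -3*1 = -3)
(F(3) + u(-3))² = (-3 + 3*(-3)²)² = (-3 + 3*9)² = (-3 + 27)² = 24² = 576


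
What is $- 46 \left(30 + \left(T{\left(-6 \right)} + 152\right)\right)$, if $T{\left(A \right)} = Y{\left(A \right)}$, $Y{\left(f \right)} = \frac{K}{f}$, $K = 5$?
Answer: $- \frac{25001}{3} \approx -8333.7$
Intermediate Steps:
$Y{\left(f \right)} = \frac{5}{f}$
$T{\left(A \right)} = \frac{5}{A}$
$- 46 \left(30 + \left(T{\left(-6 \right)} + 152\right)\right) = - 46 \left(30 + \left(\frac{5}{-6} + 152\right)\right) = - 46 \left(30 + \left(5 \left(- \frac{1}{6}\right) + 152\right)\right) = - 46 \left(30 + \left(- \frac{5}{6} + 152\right)\right) = - 46 \left(30 + \frac{907}{6}\right) = \left(-46\right) \frac{1087}{6} = - \frac{25001}{3}$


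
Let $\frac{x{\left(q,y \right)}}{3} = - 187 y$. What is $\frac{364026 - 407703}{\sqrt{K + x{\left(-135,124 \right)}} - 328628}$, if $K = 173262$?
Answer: $\frac{7176742578}{53998129343} + \frac{131031 \sqrt{11522}}{107996258686} \approx 0.13304$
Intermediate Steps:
$x{\left(q,y \right)} = - 561 y$ ($x{\left(q,y \right)} = 3 \left(- 187 y\right) = - 561 y$)
$\frac{364026 - 407703}{\sqrt{K + x{\left(-135,124 \right)}} - 328628} = \frac{364026 - 407703}{\sqrt{173262 - 69564} - 328628} = - \frac{43677}{\sqrt{173262 - 69564} - 328628} = - \frac{43677}{\sqrt{103698} - 328628} = - \frac{43677}{3 \sqrt{11522} - 328628} = - \frac{43677}{-328628 + 3 \sqrt{11522}}$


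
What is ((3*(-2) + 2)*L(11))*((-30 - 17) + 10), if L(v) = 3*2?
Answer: 888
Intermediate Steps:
L(v) = 6
((3*(-2) + 2)*L(11))*((-30 - 17) + 10) = ((3*(-2) + 2)*6)*((-30 - 17) + 10) = ((-6 + 2)*6)*(-47 + 10) = -4*6*(-37) = -24*(-37) = 888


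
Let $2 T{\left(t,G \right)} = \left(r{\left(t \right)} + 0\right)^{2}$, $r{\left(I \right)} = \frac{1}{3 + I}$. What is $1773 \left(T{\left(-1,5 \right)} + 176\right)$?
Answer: $\frac{2498157}{8} \approx 3.1227 \cdot 10^{5}$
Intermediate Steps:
$T{\left(t,G \right)} = \frac{1}{2 \left(3 + t\right)^{2}}$ ($T{\left(t,G \right)} = \frac{\left(\frac{1}{3 + t} + 0\right)^{2}}{2} = \frac{\left(\frac{1}{3 + t}\right)^{2}}{2} = \frac{1}{2 \left(3 + t\right)^{2}}$)
$1773 \left(T{\left(-1,5 \right)} + 176\right) = 1773 \left(\frac{1}{2 \left(3 - 1\right)^{2}} + 176\right) = 1773 \left(\frac{1}{2 \cdot 4} + 176\right) = 1773 \left(\frac{1}{2} \cdot \frac{1}{4} + 176\right) = 1773 \left(\frac{1}{8} + 176\right) = 1773 \cdot \frac{1409}{8} = \frac{2498157}{8}$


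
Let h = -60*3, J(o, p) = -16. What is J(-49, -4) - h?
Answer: 164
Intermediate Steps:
h = -180
J(-49, -4) - h = -16 - 1*(-180) = -16 + 180 = 164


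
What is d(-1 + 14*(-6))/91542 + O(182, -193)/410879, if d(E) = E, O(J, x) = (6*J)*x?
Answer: -2761135781/5373240774 ≈ -0.51387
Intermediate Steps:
O(J, x) = 6*J*x
d(-1 + 14*(-6))/91542 + O(182, -193)/410879 = (-1 + 14*(-6))/91542 + (6*182*(-193))/410879 = (-1 - 84)*(1/91542) - 210756*1/410879 = -85*1/91542 - 30108/58697 = -85/91542 - 30108/58697 = -2761135781/5373240774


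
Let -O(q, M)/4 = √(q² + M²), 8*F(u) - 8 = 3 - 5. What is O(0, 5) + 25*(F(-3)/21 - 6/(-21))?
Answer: -335/28 ≈ -11.964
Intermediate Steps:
F(u) = ¾ (F(u) = 1 + (3 - 5)/8 = 1 + (⅛)*(-2) = 1 - ¼ = ¾)
O(q, M) = -4*√(M² + q²) (O(q, M) = -4*√(q² + M²) = -4*√(M² + q²))
O(0, 5) + 25*(F(-3)/21 - 6/(-21)) = -4*√(5² + 0²) + 25*((¾)/21 - 6/(-21)) = -4*√(25 + 0) + 25*((¾)*(1/21) - 6*(-1/21)) = -4*√25 + 25*(1/28 + 2/7) = -4*5 + 25*(9/28) = -20 + 225/28 = -335/28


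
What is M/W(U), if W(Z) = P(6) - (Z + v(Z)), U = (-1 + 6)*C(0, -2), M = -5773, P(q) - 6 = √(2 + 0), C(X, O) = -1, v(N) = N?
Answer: -46184/127 + 5773*√2/254 ≈ -331.51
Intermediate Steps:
P(q) = 6 + √2 (P(q) = 6 + √(2 + 0) = 6 + √2)
U = -5 (U = (-1 + 6)*(-1) = 5*(-1) = -5)
W(Z) = 6 + √2 - 2*Z (W(Z) = (6 + √2) - (Z + Z) = (6 + √2) - 2*Z = 6 + √2 - 2*Z)
M/W(U) = -5773/(6 + √2 - 2*(-5)) = -5773/(6 + √2 + 10) = -5773/(16 + √2)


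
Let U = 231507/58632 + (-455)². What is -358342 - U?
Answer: -11049609817/19544 ≈ -5.6537e+5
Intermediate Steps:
U = 4046173769/19544 (U = 231507*(1/58632) + 207025 = 77169/19544 + 207025 = 4046173769/19544 ≈ 2.0703e+5)
-358342 - U = -358342 - 1*4046173769/19544 = -358342 - 4046173769/19544 = -11049609817/19544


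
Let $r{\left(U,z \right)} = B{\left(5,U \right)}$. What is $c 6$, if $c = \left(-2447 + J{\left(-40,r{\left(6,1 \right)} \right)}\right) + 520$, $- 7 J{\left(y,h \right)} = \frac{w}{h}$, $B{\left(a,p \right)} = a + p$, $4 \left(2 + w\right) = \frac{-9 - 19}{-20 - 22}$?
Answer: $- \frac{80933}{7} \approx -11562.0$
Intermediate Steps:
$w = - \frac{11}{6}$ ($w = -2 + \frac{\left(-9 - 19\right) \frac{1}{-20 - 22}}{4} = -2 + \frac{\left(-28\right) \frac{1}{-42}}{4} = -2 + \frac{\left(-28\right) \left(- \frac{1}{42}\right)}{4} = -2 + \frac{1}{4} \cdot \frac{2}{3} = -2 + \frac{1}{6} = - \frac{11}{6} \approx -1.8333$)
$r{\left(U,z \right)} = 5 + U$
$J{\left(y,h \right)} = \frac{11}{42 h}$ ($J{\left(y,h \right)} = - \frac{\left(- \frac{11}{6}\right) \frac{1}{h}}{7} = \frac{11}{42 h}$)
$c = - \frac{80933}{42}$ ($c = \left(-2447 + \frac{11}{42 \left(5 + 6\right)}\right) + 520 = \left(-2447 + \frac{11}{42 \cdot 11}\right) + 520 = \left(-2447 + \frac{11}{42} \cdot \frac{1}{11}\right) + 520 = \left(-2447 + \frac{1}{42}\right) + 520 = - \frac{102773}{42} + 520 = - \frac{80933}{42} \approx -1927.0$)
$c 6 = \left(- \frac{80933}{42}\right) 6 = - \frac{80933}{7}$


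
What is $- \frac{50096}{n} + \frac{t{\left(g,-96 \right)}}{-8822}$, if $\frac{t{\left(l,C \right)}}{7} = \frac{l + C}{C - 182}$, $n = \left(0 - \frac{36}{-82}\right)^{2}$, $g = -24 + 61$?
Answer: $- \frac{51632436788957}{198653796} \approx -2.5991 \cdot 10^{5}$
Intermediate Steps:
$g = 37$
$n = \frac{324}{1681}$ ($n = \left(0 - - \frac{18}{41}\right)^{2} = \left(0 + \frac{18}{41}\right)^{2} = \left(\frac{18}{41}\right)^{2} = \frac{324}{1681} \approx 0.19274$)
$t{\left(l,C \right)} = \frac{7 \left(C + l\right)}{-182 + C}$ ($t{\left(l,C \right)} = 7 \frac{l + C}{C - 182} = 7 \frac{C + l}{-182 + C} = \frac{7 \left(C + l\right)}{-182 + C}$)
$- \frac{50096}{n} + \frac{t{\left(g,-96 \right)}}{-8822} = - \frac{50096}{\frac{324}{1681}} + \frac{7 \frac{1}{-182 - 96} \left(-96 + 37\right)}{-8822} = \left(-50096\right) \frac{1681}{324} + 7 \frac{1}{-278} \left(-59\right) \left(- \frac{1}{8822}\right) = - \frac{21052844}{81} + 7 \left(- \frac{1}{278}\right) \left(-59\right) \left(- \frac{1}{8822}\right) = - \frac{21052844}{81} + \frac{413}{278} \left(- \frac{1}{8822}\right) = - \frac{21052844}{81} - \frac{413}{2452516} = - \frac{51632436788957}{198653796}$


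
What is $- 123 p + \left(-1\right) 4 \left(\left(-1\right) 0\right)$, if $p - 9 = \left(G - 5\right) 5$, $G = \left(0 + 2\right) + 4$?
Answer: $-1722$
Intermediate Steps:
$G = 6$ ($G = 2 + 4 = 6$)
$p = 14$ ($p = 9 + \left(6 - 5\right) 5 = 9 + 1 \cdot 5 = 9 + 5 = 14$)
$- 123 p + \left(-1\right) 4 \left(\left(-1\right) 0\right) = \left(-123\right) 14 + \left(-1\right) 4 \left(\left(-1\right) 0\right) = -1722 - 0 = -1722 + 0 = -1722$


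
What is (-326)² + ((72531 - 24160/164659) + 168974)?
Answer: 57265247519/164659 ≈ 3.4778e+5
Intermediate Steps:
(-326)² + ((72531 - 24160/164659) + 168974) = 106276 + ((72531 - 24160*1/164659) + 168974) = 106276 + ((72531 - 24160/164659) + 168974) = 106276 + (11942857769/164659 + 168974) = 106276 + 39765947635/164659 = 57265247519/164659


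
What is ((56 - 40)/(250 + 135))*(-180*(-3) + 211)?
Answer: 12016/385 ≈ 31.210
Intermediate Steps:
((56 - 40)/(250 + 135))*(-180*(-3) + 211) = (16/385)*(540 + 211) = (16*(1/385))*751 = (16/385)*751 = 12016/385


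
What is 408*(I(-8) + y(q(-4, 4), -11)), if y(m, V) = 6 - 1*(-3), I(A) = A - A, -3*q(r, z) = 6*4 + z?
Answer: 3672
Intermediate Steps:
q(r, z) = -8 - z/3 (q(r, z) = -(6*4 + z)/3 = -(24 + z)/3 = -8 - z/3)
I(A) = 0
y(m, V) = 9 (y(m, V) = 6 + 3 = 9)
408*(I(-8) + y(q(-4, 4), -11)) = 408*(0 + 9) = 408*9 = 3672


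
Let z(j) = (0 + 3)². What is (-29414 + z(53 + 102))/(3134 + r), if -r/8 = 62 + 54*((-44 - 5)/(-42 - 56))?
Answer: -29405/2422 ≈ -12.141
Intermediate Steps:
z(j) = 9 (z(j) = 3² = 9)
r = -712 (r = -8*(62 + 54*((-44 - 5)/(-42 - 56))) = -8*(62 + 54*(-49/(-98))) = -8*(62 + 54*(-49*(-1/98))) = -8*(62 + 54*(½)) = -8*(62 + 27) = -8*89 = -712)
(-29414 + z(53 + 102))/(3134 + r) = (-29414 + 9)/(3134 - 712) = -29405/2422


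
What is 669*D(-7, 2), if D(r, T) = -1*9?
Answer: -6021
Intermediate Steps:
D(r, T) = -9
669*D(-7, 2) = 669*(-9) = -6021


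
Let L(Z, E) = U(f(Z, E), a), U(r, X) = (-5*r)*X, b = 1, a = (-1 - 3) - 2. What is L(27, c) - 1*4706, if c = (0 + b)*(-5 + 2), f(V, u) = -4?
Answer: -4826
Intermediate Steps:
a = -6 (a = -4 - 2 = -6)
U(r, X) = -5*X*r
c = -3 (c = (0 + 1)*(-5 + 2) = 1*(-3) = -3)
L(Z, E) = -120 (L(Z, E) = -5*(-6)*(-4) = -120)
L(27, c) - 1*4706 = -120 - 1*4706 = -120 - 4706 = -4826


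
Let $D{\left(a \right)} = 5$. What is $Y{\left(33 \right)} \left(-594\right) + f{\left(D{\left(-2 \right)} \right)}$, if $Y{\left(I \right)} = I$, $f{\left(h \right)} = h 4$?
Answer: $-19582$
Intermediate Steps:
$f{\left(h \right)} = 4 h$
$Y{\left(33 \right)} \left(-594\right) + f{\left(D{\left(-2 \right)} \right)} = 33 \left(-594\right) + 4 \cdot 5 = -19602 + 20 = -19582$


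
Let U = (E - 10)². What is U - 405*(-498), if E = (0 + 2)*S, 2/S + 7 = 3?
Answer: 201811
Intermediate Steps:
S = -½ (S = 2/(-7 + 3) = 2/(-4) = 2*(-¼) = -½ ≈ -0.50000)
E = -1 (E = (0 + 2)*(-½) = 2*(-½) = -1)
U = 121 (U = (-1 - 10)² = (-11)² = 121)
U - 405*(-498) = 121 - 405*(-498) = 121 + 201690 = 201811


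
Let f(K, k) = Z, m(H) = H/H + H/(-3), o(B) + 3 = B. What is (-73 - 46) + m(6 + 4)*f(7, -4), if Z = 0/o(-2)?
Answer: -119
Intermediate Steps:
o(B) = -3 + B
Z = 0 (Z = 0/(-3 - 2) = 0/(-5) = 0*(-⅕) = 0)
m(H) = 1 - H/3 (m(H) = 1 + H*(-⅓) = 1 - H/3)
f(K, k) = 0
(-73 - 46) + m(6 + 4)*f(7, -4) = (-73 - 46) + (1 - (6 + 4)/3)*0 = -119 + (1 - ⅓*10)*0 = -119 + (1 - 10/3)*0 = -119 - 7/3*0 = -119 + 0 = -119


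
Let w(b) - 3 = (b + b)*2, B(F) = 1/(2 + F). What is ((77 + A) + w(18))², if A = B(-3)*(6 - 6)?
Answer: 23104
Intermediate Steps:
A = 0 (A = (6 - 6)/(2 - 3) = 0/(-1) = -1*0 = 0)
w(b) = 3 + 4*b (w(b) = 3 + (b + b)*2 = 3 + (2*b)*2 = 3 + 4*b)
((77 + A) + w(18))² = ((77 + 0) + (3 + 4*18))² = (77 + (3 + 72))² = (77 + 75)² = 152² = 23104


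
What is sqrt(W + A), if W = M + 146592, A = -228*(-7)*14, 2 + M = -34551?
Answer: sqrt(134383) ≈ 366.58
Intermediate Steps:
M = -34553 (M = -2 - 34551 = -34553)
A = 22344 (A = -76*(-21)*14 = 1596*14 = 22344)
W = 112039 (W = -34553 + 146592 = 112039)
sqrt(W + A) = sqrt(112039 + 22344) = sqrt(134383)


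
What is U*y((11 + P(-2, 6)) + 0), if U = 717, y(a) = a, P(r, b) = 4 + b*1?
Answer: 15057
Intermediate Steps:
P(r, b) = 4 + b
U*y((11 + P(-2, 6)) + 0) = 717*((11 + (4 + 6)) + 0) = 717*((11 + 10) + 0) = 717*(21 + 0) = 717*21 = 15057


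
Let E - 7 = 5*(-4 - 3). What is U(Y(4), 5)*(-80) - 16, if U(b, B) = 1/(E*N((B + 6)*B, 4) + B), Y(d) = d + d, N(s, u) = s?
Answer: -4896/307 ≈ -15.948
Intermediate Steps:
E = -28 (E = 7 + 5*(-4 - 3) = 7 + 5*(-7) = 7 - 35 = -28)
Y(d) = 2*d
U(b, B) = 1/(B - 28*B*(6 + B)) (U(b, B) = 1/(-28*(B + 6)*B + B) = 1/(-28*(6 + B)*B + B) = 1/(-28*B*(6 + B) + B) = 1/(B - 28*B*(6 + B)))
U(Y(4), 5)*(-80) - 16 = -1/(5*(167 + 28*5))*(-80) - 16 = -1*⅕/(167 + 140)*(-80) - 16 = -1*⅕/307*(-80) - 16 = -1*⅕*1/307*(-80) - 16 = -1/1535*(-80) - 16 = 16/307 - 16 = -4896/307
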